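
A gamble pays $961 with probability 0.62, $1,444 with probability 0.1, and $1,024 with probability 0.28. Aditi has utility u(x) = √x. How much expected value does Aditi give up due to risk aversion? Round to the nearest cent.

E[u] = 0.62·√961 + 0.1·√1444 + 0.28·√1024 = 0.62·31 + 0.1·38 + 0.28·32 = 31.98
CE = (31.98)² = 1022.7204
Risk premium = EV − CE = 1026.94 − 1022.7204 = 4.2196

$4.22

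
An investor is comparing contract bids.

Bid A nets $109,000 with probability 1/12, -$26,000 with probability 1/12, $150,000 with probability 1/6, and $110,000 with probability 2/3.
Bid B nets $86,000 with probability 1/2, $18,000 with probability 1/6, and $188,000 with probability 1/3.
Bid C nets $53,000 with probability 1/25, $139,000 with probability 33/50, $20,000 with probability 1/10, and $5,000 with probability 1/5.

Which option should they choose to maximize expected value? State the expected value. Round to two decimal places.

Bid A = 1/12 × 109000 + 1/12 × (-26000) + 1/6 × 150000 + 2/3 × 110000 = 9083.3333 − 2166.6667 + 25000 + 73333.3333 = 105250
Bid B = 1/2 × 86000 + 1/6 × 18000 + 1/3 × 188000 = 43000 + 3000 + 62666.6667 = 108666.6667
Bid C = 1/25 × 53000 + 33/50 × 139000 + 1/10 × 20000 + 1/5 × 5000 = 2120 + 91740 + 2000 + 1000 = 96860

Bid B ($108,666.67)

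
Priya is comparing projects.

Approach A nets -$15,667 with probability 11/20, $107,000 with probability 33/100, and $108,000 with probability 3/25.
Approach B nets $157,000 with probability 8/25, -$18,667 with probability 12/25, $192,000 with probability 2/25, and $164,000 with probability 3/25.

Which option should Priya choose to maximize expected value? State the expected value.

Approach B ($76,319.84)

Approach A = 11/20 × (-15667) + 33/100 × 107000 + 3/25 × 108000 = -8616.85 + 35310 + 12960 = 39653.15
Approach B = 8/25 × 157000 + 12/25 × (-18667) + 2/25 × 192000 + 3/25 × 164000 = 50240 − 8960.16 + 15360 + 19680 = 76319.84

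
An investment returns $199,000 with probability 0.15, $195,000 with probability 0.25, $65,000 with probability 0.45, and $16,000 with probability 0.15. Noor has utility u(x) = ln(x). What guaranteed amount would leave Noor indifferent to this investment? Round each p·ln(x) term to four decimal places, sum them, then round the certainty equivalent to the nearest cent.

$82,002.09

E[u] = 0.15·ln(199000) + 0.25·ln(195000) + 0.45·ln(65000) + 0.15·ln(16000) = 1.8302 + 3.0452 + 4.9870 + 1.4521 = 11.3145
CE = e^11.3145 ≈ 82002.09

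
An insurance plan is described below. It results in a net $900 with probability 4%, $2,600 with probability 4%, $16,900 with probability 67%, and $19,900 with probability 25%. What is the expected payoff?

EV = 0.04 × 900 + 0.04 × 2600 + 0.67 × 16900 + 0.25 × 19900 = 36 + 104 + 11323 + 4975 = 16438

$16,438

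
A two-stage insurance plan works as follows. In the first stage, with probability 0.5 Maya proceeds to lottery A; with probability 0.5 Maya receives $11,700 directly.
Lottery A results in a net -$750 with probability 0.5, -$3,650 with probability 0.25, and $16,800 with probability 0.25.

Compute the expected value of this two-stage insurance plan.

EV(A) = 0.5 × (-750) + 0.25 × (-3650) + 0.25 × 16800 = -375 − 912.5 + 4200 = 2912.5
Branch B: 11700 (certain)
Overall = 0.5 × 2912.5 + 0.5 × 11700 = 1456.25 + 5850 = 7306.25

$7,306.25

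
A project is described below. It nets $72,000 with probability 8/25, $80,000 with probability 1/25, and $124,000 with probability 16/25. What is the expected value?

EV = 8/25 × 72000 + 1/25 × 80000 + 16/25 × 124000 = 23040 + 3200 + 79360 = 105600

$105,600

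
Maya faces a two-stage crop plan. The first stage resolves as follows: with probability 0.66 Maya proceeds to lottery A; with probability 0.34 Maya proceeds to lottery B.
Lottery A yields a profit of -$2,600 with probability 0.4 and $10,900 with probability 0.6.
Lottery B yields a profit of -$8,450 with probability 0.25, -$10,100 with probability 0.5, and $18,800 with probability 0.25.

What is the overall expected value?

$2,792.75

EV(A) = 0.4 × (-2600) + 0.6 × 10900 = -1040 + 6540 = 5500
EV(B) = 0.25 × (-8450) + 0.5 × (-10100) + 0.25 × 18800 = -2112.5 − 5050 + 4700 = -2462.5
Overall = 0.66 × 5500 + 0.34 × (-2462.5) = 3630 − 837.25 = 2792.75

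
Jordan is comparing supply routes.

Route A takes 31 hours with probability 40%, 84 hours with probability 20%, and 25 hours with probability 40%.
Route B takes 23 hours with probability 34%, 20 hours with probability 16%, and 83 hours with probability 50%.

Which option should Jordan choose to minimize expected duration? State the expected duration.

Route A = 0.4 × 31 + 0.2 × 84 + 0.4 × 25 = 12.4 + 16.8 + 10 = 39.2
Route B = 0.34 × 23 + 0.16 × 20 + 0.5 × 83 = 7.82 + 3.2 + 41.5 = 52.52

Route A (39.2 hours)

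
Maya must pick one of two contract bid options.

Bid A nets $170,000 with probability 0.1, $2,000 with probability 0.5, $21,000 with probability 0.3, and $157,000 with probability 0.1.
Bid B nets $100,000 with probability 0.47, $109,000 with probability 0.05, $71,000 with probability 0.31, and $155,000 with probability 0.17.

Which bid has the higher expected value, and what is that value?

Bid A = 0.1 × 170000 + 0.5 × 2000 + 0.3 × 21000 + 0.1 × 157000 = 17000 + 1000 + 6300 + 15700 = 40000
Bid B = 0.47 × 100000 + 0.05 × 109000 + 0.31 × 71000 + 0.17 × 155000 = 47000 + 5450 + 22010 + 26350 = 100810

Bid B ($100,810)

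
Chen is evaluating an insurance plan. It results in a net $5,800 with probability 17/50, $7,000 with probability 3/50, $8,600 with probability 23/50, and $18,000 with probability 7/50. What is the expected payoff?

EV = 17/50 × 5800 + 3/50 × 7000 + 23/50 × 8600 + 7/50 × 18000 = 1972 + 420 + 3956 + 2520 = 8868

$8,868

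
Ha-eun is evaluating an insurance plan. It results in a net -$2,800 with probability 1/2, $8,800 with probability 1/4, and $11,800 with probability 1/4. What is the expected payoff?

EV = 1/2 × (-2800) + 1/4 × 8800 + 1/4 × 11800 = -1400 + 2200 + 2950 = 3750

$3,750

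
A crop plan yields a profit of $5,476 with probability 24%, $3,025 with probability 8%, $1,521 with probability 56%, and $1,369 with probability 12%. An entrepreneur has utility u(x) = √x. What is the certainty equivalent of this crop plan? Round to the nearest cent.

$2,346.43

E[u] = 0.24·√5476 + 0.08·√3025 + 0.56·√1521 + 0.12·√1369 = 0.24·74 + 0.08·55 + 0.56·39 + 0.12·37 = 48.44
CE = (48.44)² = 2346.4336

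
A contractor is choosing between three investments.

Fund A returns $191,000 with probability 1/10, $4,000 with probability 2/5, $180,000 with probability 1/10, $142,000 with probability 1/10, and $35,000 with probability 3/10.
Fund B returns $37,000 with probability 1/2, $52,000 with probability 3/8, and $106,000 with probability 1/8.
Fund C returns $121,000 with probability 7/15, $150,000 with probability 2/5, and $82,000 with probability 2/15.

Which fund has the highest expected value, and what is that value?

Fund A = 1/10 × 191000 + 2/5 × 4000 + 1/10 × 180000 + 1/10 × 142000 + 3/10 × 35000 = 19100 + 1600 + 18000 + 14200 + 10500 = 63400
Fund B = 1/2 × 37000 + 3/8 × 52000 + 1/8 × 106000 = 18500 + 19500 + 13250 = 51250
Fund C = 7/15 × 121000 + 2/5 × 150000 + 2/15 × 82000 = 56466.6667 + 60000 + 10933.3333 = 127400

Fund C ($127,400)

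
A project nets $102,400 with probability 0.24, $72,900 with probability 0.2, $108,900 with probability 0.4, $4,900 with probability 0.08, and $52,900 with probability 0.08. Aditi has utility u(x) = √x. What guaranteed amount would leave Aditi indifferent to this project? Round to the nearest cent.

E[u] = 0.24·√102400 + 0.2·√72900 + 0.4·√108900 + 0.08·√4900 + 0.08·√52900 = 0.24·320 + 0.2·270 + 0.4·330 + 0.08·70 + 0.08·230 = 286.8
CE = (286.8)² = 82254.24

$82,254.24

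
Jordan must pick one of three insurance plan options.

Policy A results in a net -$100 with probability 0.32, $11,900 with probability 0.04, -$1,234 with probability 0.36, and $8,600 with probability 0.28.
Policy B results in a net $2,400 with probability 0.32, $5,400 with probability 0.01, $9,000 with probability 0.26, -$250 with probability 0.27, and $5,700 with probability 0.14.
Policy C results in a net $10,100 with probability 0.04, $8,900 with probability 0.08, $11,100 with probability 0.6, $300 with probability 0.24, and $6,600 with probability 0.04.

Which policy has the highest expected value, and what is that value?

Policy A = 0.32 × (-100) + 0.04 × 11900 + 0.36 × (-1234) + 0.28 × 8600 = -32 + 476 − 444.24 + 2408 = 2407.76
Policy B = 0.32 × 2400 + 0.01 × 5400 + 0.26 × 9000 + 0.27 × (-250) + 0.14 × 5700 = 768 + 54 + 2340 − 67.5 + 798 = 3892.5
Policy C = 0.04 × 10100 + 0.08 × 8900 + 0.6 × 11100 + 0.24 × 300 + 0.04 × 6600 = 404 + 712 + 6660 + 72 + 264 = 8112

Policy C ($8,112)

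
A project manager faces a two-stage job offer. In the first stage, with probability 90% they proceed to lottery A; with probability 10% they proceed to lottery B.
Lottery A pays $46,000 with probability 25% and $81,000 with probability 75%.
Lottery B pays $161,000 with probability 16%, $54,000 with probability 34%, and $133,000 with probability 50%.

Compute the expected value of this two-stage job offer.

EV(A) = 0.25 × 46000 + 0.75 × 81000 = 11500 + 60750 = 72250
EV(B) = 0.16 × 161000 + 0.34 × 54000 + 0.5 × 133000 = 25760 + 18360 + 66500 = 110620
Overall = 0.9 × 72250 + 0.1 × 110620 = 65025 + 11062 = 76087

$76,087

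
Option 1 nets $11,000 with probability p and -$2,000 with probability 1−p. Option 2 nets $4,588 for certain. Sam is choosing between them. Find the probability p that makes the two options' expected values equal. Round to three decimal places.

p = 0.507

p·11000 + (1−p)·(-2000) = 4588
13000p − 2000 = 4588
p = (4588 + 2000) / 13000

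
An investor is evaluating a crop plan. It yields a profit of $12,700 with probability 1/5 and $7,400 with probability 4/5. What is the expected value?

EV = 1/5 × 12700 + 4/5 × 7400 = 2540 + 5920 = 8460

$8,460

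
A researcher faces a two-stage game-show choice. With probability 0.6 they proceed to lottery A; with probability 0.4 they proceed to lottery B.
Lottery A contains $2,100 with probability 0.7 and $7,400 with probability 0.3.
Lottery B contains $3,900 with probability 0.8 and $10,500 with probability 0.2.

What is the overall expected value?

EV(A) = 0.7 × 2100 + 0.3 × 7400 = 1470 + 2220 = 3690
EV(B) = 0.8 × 3900 + 0.2 × 10500 = 3120 + 2100 = 5220
Overall = 0.6 × 3690 + 0.4 × 5220 = 2214 + 2088 = 4302

$4,302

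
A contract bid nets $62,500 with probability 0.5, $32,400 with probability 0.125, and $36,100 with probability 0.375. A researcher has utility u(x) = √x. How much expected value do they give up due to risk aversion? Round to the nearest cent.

E[u] = 0.5·√62500 + 0.125·√32400 + 0.375·√36100 = 0.5·250 + 0.125·180 + 0.375·190 = 218.75
CE = (218.75)² = 47851.5625
Risk premium = EV − CE = 48837.5 − 47851.5625 = 985.9375

$985.94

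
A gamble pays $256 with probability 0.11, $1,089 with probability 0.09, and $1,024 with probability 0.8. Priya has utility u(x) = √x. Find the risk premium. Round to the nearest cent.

$25.46

E[u] = 0.11·√256 + 0.09·√1089 + 0.8·√1024 = 0.11·16 + 0.09·33 + 0.8·32 = 30.33
CE = (30.33)² = 919.9089
Risk premium = EV − CE = 945.37 − 919.9089 = 25.4611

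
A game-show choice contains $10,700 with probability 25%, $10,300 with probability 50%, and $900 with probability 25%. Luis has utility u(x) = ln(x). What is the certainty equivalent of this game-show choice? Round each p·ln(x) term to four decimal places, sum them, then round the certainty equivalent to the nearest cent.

$5,653.33

E[u] = 0.25·ln(10700) + 0.5·ln(10300) + 0.25·ln(900) = 2.3195 + 4.6199 + 1.7006 = 8.6400
CE = e^8.6400 ≈ 5653.33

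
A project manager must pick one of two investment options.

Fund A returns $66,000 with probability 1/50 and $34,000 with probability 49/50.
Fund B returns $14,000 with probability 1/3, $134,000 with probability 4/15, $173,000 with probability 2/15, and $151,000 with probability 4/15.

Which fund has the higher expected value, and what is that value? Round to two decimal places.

Fund A = 1/50 × 66000 + 49/50 × 34000 = 1320 + 33320 = 34640
Fund B = 1/3 × 14000 + 4/15 × 134000 + 2/15 × 173000 + 4/15 × 151000 = 4666.6667 + 35733.3333 + 23066.6667 + 40266.6667 = 103733.3333

Fund B ($103,733.33)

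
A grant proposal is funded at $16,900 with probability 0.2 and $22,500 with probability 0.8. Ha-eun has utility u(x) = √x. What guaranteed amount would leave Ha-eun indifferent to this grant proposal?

E[u] = 0.2·√16900 + 0.8·√22500 = 0.2·130 + 0.8·150 = 146
CE = (146)² = 21316

$21,316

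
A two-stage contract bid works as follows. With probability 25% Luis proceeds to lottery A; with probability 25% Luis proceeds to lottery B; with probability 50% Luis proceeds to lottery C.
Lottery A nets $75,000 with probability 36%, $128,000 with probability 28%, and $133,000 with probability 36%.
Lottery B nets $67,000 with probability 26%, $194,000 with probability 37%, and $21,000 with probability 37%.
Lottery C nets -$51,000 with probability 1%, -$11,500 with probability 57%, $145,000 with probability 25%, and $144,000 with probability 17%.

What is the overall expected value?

$78,755

EV(A) = 0.36 × 75000 + 0.28 × 128000 + 0.36 × 133000 = 27000 + 35840 + 47880 = 110720
EV(B) = 0.26 × 67000 + 0.37 × 194000 + 0.37 × 21000 = 17420 + 71780 + 7770 = 96970
EV(C) = 0.01 × (-51000) + 0.57 × (-11500) + 0.25 × 145000 + 0.17 × 144000 = -510 − 6555 + 36250 + 24480 = 53665
Overall = 0.25 × 110720 + 0.25 × 96970 + 0.5 × 53665 = 27680 + 24242.5 + 26832.5 = 78755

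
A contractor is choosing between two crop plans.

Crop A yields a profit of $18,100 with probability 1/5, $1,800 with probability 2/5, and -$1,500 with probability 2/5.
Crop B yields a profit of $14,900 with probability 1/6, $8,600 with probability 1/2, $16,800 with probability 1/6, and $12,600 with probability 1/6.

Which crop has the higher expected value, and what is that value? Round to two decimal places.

Crop B ($11,683.33)

Crop A = 1/5 × 18100 + 2/5 × 1800 + 2/5 × (-1500) = 3620 + 720 − 600 = 3740
Crop B = 1/6 × 14900 + 1/2 × 8600 + 1/6 × 16800 + 1/6 × 12600 = 2483.3333 + 4300 + 2800 + 2100 = 11683.3333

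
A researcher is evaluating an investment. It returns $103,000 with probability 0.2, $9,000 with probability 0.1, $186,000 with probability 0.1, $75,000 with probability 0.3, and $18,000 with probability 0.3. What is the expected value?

EV = 0.2 × 103000 + 0.1 × 9000 + 0.1 × 186000 + 0.3 × 75000 + 0.3 × 18000 = 20600 + 900 + 18600 + 22500 + 5400 = 68000

$68,000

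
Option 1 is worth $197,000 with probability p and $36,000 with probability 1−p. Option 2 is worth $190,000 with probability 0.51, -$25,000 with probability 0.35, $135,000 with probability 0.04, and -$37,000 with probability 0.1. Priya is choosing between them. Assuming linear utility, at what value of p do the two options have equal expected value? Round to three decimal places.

EV(Option 2) = 0.51 × 190000 + 0.35 × (-25000) + 0.04 × 135000 + 0.1 × (-37000) = 96900 − 8750 + 5400 − 3700 = 89850
p·197000 + (1−p)·36000 = 89850
161000p + 36000 = 89850
p = (89850 − 36000) / 161000

p = 0.334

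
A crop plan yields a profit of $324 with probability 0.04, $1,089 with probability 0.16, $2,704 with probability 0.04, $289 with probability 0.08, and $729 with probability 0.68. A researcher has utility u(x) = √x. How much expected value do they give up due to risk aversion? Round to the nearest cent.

E[u] = 0.04·√324 + 0.16·√1089 + 0.04·√2704 + 0.08·√289 + 0.68·√729 = 0.04·18 + 0.16·33 + 0.04·52 + 0.08·17 + 0.68·27 = 27.8
CE = (27.8)² = 772.84
Risk premium = EV − CE = 814.2 − 772.84 = 41.36

$41.36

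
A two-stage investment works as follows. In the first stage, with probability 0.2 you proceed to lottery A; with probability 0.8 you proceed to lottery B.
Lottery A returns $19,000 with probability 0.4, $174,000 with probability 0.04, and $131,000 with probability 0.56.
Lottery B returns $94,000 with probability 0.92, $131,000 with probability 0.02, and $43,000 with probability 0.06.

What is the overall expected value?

EV(A) = 0.4 × 19000 + 0.04 × 174000 + 0.56 × 131000 = 7600 + 6960 + 73360 = 87920
EV(B) = 0.92 × 94000 + 0.02 × 131000 + 0.06 × 43000 = 86480 + 2620 + 2580 = 91680
Overall = 0.2 × 87920 + 0.8 × 91680 = 17584 + 73344 = 90928

$90,928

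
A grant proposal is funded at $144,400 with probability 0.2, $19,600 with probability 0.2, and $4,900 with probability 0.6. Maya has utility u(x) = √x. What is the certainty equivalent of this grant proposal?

$21,316

E[u] = 0.2·√144400 + 0.2·√19600 + 0.6·√4900 = 0.2·380 + 0.2·140 + 0.6·70 = 146
CE = (146)² = 21316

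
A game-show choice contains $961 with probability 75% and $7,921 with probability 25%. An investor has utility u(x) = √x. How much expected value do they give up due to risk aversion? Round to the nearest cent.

E[u] = 0.75·√961 + 0.25·√7921 = 0.75·31 + 0.25·89 = 45.5
CE = (45.5)² = 2070.25
Risk premium = EV − CE = 2701 − 2070.25 = 630.75

$630.75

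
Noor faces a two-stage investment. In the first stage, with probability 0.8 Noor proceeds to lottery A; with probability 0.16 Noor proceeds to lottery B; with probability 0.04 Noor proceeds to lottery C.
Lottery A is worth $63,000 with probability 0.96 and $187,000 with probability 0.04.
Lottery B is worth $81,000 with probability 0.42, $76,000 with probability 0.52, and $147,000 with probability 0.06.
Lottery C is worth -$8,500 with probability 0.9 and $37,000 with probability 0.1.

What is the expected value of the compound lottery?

$67,387.60

EV(A) = 0.96 × 63000 + 0.04 × 187000 = 60480 + 7480 = 67960
EV(B) = 0.42 × 81000 + 0.52 × 76000 + 0.06 × 147000 = 34020 + 39520 + 8820 = 82360
EV(C) = 0.9 × (-8500) + 0.1 × 37000 = -7650 + 3700 = -3950
Overall = 0.8 × 67960 + 0.16 × 82360 + 0.04 × (-3950) = 54368 + 13177.6 − 158 = 67387.6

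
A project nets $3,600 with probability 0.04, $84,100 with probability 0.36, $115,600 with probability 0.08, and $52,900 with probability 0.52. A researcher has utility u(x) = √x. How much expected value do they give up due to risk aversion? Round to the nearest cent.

$2,863.04

E[u] = 0.04·√3600 + 0.36·√84100 + 0.08·√115600 + 0.52·√52900 = 0.04·60 + 0.36·290 + 0.08·340 + 0.52·230 = 253.6
CE = (253.6)² = 64312.96
Risk premium = EV − CE = 67176 − 64312.96 = 2863.04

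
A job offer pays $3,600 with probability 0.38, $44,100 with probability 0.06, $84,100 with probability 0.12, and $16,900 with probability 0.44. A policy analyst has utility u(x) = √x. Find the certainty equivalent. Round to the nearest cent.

$16,230.76

E[u] = 0.38·√3600 + 0.06·√44100 + 0.12·√84100 + 0.44·√16900 = 0.38·60 + 0.06·210 + 0.12·290 + 0.44·130 = 127.4
CE = (127.4)² = 16230.76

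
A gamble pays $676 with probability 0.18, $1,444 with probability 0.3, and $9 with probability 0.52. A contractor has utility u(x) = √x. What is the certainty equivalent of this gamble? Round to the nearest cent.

E[u] = 0.18·√676 + 0.3·√1444 + 0.52·√9 = 0.18·26 + 0.3·38 + 0.52·3 = 17.64
CE = (17.64)² = 311.1696

$311.17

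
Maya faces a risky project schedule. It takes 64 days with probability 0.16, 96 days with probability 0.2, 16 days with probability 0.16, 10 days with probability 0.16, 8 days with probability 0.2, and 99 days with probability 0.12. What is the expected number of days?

47.08 days

EV = 0.16 × 64 + 0.2 × 96 + 0.16 × 16 + 0.16 × 10 + 0.2 × 8 + 0.12 × 99 = 10.24 + 19.2 + 2.56 + 1.6 + 1.6 + 11.88 = 47.08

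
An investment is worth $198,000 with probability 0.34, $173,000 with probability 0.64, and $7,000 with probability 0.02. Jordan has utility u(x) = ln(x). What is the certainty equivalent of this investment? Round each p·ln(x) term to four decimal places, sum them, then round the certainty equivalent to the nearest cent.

E[u] = 0.34·ln(198000) + 0.64·ln(173000) + 0.02·ln(7000) = 4.1466 + 7.7191 + 0.1771 = 12.0428
CE = e^12.0428 ≈ 169871.92

$169,871.92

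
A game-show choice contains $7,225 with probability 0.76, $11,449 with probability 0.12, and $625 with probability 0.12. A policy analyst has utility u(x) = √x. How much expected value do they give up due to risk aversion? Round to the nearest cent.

E[u] = 0.76·√7225 + 0.12·√11449 + 0.12·√625 = 0.76·85 + 0.12·107 + 0.12·25 = 80.44
CE = (80.44)² = 6470.5936
Risk premium = EV − CE = 6939.88 − 6470.5936 = 469.2864

$469.29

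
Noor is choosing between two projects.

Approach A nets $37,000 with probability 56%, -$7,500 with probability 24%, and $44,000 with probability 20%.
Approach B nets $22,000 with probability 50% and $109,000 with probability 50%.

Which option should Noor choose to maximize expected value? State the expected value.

Approach A = 0.56 × 37000 + 0.24 × (-7500) + 0.2 × 44000 = 20720 − 1800 + 8800 = 27720
Approach B = 0.5 × 22000 + 0.5 × 109000 = 11000 + 54500 = 65500

Approach B ($65,500)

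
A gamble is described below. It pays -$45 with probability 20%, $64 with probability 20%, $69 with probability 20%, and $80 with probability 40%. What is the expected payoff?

EV = 0.2 × (-45) + 0.2 × 64 + 0.2 × 69 + 0.4 × 80 = -9 + 12.8 + 13.8 + 32 = 49.6

$49.60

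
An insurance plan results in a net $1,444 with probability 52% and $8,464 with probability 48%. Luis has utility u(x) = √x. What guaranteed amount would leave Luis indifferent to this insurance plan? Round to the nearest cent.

E[u] = 0.52·√1444 + 0.48·√8464 = 0.52·38 + 0.48·92 = 63.92
CE = (63.92)² = 4085.7664

$4,085.77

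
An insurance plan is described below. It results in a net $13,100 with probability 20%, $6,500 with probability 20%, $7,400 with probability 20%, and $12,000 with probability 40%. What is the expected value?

$10,200

EV = 0.2 × 13100 + 0.2 × 6500 + 0.2 × 7400 + 0.4 × 12000 = 2620 + 1300 + 1480 + 4800 = 10200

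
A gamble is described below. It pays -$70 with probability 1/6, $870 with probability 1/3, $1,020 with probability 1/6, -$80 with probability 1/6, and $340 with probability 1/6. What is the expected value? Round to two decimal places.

EV = 1/6 × (-70) + 1/3 × 870 + 1/6 × 1020 + 1/6 × (-80) + 1/6 × 340 = -11.6667 + 290 + 170 − 13.3333 + 56.6667 = 491.6667

$491.67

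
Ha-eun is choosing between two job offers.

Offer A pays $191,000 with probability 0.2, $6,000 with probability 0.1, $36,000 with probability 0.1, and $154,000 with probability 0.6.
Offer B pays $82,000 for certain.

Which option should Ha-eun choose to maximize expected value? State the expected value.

Offer A ($134,800)

Offer A = 0.2 × 191000 + 0.1 × 6000 + 0.1 × 36000 + 0.6 × 154000 = 38200 + 600 + 3600 + 92400 = 134800
Offer B: 82000 (certain)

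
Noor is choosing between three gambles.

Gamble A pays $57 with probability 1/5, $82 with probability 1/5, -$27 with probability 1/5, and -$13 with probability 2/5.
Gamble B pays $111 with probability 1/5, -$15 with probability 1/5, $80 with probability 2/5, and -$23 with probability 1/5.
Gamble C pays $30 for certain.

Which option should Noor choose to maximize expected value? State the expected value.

Gamble B ($46.60)

Gamble A = 1/5 × 57 + 1/5 × 82 + 1/5 × (-27) + 2/5 × (-13) = 11.4 + 16.4 − 5.4 − 5.2 = 17.2
Gamble B = 1/5 × 111 + 1/5 × (-15) + 2/5 × 80 + 1/5 × (-23) = 22.2 − 3 + 32 − 4.6 = 46.6
Gamble C: 30 (certain)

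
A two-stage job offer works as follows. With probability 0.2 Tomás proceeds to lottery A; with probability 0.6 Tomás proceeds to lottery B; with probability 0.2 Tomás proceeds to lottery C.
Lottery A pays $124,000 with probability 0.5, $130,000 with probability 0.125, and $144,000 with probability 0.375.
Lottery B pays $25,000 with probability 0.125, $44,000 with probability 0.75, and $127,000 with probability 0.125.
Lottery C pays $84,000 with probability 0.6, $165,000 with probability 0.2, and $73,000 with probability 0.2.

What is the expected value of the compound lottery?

EV(A) = 0.5 × 124000 + 0.125 × 130000 + 0.375 × 144000 = 62000 + 16250 + 54000 = 132250
EV(B) = 0.125 × 25000 + 0.75 × 44000 + 0.125 × 127000 = 3125 + 33000 + 15875 = 52000
EV(C) = 0.6 × 84000 + 0.2 × 165000 + 0.2 × 73000 = 50400 + 33000 + 14600 = 98000
Overall = 0.2 × 132250 + 0.6 × 52000 + 0.2 × 98000 = 26450 + 31200 + 19600 = 77250

$77,250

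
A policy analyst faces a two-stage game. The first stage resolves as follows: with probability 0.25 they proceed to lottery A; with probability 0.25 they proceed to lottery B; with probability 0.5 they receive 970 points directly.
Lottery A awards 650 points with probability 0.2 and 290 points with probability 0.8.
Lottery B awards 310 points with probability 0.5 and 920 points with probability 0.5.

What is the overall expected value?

EV(A) = 0.2 × 650 + 0.8 × 290 = 130 + 232 = 362
EV(B) = 0.5 × 310 + 0.5 × 920 = 155 + 460 = 615
Branch C: 970 (certain)
Overall = 0.25 × 362 + 0.25 × 615 + 0.5 × 970 = 90.5 + 153.75 + 485 = 729.25

729.25 points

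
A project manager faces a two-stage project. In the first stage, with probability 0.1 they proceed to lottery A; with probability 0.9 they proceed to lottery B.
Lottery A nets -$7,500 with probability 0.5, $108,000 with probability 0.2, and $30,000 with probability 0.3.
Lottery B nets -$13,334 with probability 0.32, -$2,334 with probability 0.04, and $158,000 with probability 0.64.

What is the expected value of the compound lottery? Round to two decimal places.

$89,768.78

EV(A) = 0.5 × (-7500) + 0.2 × 108000 + 0.3 × 30000 = -3750 + 21600 + 9000 = 26850
EV(B) = 0.32 × (-13334) + 0.04 × (-2334) + 0.64 × 158000 = -4266.88 − 93.36 + 101120 = 96759.76
Overall = 0.1 × 26850 + 0.9 × 96759.76 = 2685 + 87083.784 = 89768.784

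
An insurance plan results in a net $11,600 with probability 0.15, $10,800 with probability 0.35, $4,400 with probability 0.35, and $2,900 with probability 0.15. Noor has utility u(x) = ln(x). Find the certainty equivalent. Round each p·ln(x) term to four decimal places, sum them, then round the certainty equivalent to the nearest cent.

$6,545.94

E[u] = 0.15·ln(11600) + 0.35·ln(10800) + 0.35·ln(4400) + 0.15·ln(2900) = 1.4038 + 3.2506 + 2.9363 + 1.1959 = 8.7866
CE = e^8.7866 ≈ 6545.94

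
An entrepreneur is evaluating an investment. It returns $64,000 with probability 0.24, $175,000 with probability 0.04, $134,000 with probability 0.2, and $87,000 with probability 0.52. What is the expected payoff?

EV = 0.24 × 64000 + 0.04 × 175000 + 0.2 × 134000 + 0.52 × 87000 = 15360 + 7000 + 26800 + 45240 = 94400

$94,400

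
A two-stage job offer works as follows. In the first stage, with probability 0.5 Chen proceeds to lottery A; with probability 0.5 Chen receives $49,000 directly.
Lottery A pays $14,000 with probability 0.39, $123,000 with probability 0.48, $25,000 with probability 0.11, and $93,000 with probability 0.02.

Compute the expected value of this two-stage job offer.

EV(A) = 0.39 × 14000 + 0.48 × 123000 + 0.11 × 25000 + 0.02 × 93000 = 5460 + 59040 + 2750 + 1860 = 69110
Branch B: 49000 (certain)
Overall = 0.5 × 69110 + 0.5 × 49000 = 34555 + 24500 = 59055

$59,055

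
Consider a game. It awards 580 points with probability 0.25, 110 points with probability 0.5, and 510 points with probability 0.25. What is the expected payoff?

EV = 0.25 × 580 + 0.5 × 110 + 0.25 × 510 = 145 + 55 + 127.5 = 327.5

327.5 points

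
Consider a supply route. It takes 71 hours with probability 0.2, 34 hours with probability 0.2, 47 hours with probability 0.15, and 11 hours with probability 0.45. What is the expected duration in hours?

33 hours

EV = 0.2 × 71 + 0.2 × 34 + 0.15 × 47 + 0.45 × 11 = 14.2 + 6.8 + 7.05 + 4.95 = 33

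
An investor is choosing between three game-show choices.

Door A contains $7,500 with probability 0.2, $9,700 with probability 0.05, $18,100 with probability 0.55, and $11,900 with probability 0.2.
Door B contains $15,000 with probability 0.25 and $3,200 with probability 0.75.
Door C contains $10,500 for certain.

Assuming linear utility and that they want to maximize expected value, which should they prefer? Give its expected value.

Door A = 0.2 × 7500 + 0.05 × 9700 + 0.55 × 18100 + 0.2 × 11900 = 1500 + 485 + 9955 + 2380 = 14320
Door B = 0.25 × 15000 + 0.75 × 3200 = 3750 + 2400 = 6150
Door C: 10500 (certain)

Door A ($14,320)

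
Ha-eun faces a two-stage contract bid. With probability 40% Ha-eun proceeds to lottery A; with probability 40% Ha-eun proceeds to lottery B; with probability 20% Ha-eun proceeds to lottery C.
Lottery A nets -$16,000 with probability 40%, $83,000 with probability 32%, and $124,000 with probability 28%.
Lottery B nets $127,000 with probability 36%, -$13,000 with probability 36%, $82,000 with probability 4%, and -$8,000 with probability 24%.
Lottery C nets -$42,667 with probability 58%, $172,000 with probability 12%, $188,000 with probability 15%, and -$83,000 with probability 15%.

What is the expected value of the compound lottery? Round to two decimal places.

EV(A) = 0.4 × (-16000) + 0.32 × 83000 + 0.28 × 124000 = -6400 + 26560 + 34720 = 54880
EV(B) = 0.36 × 127000 + 0.36 × (-13000) + 0.04 × 82000 + 0.24 × (-8000) = 45720 − 4680 + 3280 − 1920 = 42400
EV(C) = 0.58 × (-42667) + 0.12 × 172000 + 0.15 × 188000 + 0.15 × (-83000) = -24746.86 + 20640 + 28200 − 12450 = 11643.14
Overall = 0.4 × 54880 + 0.4 × 42400 + 0.2 × 11643.14 = 21952 + 16960 + 2328.628 = 41240.628

$41,240.63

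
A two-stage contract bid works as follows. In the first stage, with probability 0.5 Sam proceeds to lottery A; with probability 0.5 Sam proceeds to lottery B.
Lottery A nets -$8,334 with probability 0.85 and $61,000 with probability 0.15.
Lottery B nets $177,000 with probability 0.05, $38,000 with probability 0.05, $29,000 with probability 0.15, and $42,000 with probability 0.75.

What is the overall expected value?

EV(A) = 0.85 × (-8334) + 0.15 × 61000 = -7083.9 + 9150 = 2066.1
EV(B) = 0.05 × 177000 + 0.05 × 38000 + 0.15 × 29000 + 0.75 × 42000 = 8850 + 1900 + 4350 + 31500 = 46600
Overall = 0.5 × 2066.1 + 0.5 × 46600 = 1033.05 + 23300 = 24333.05

$24,333.05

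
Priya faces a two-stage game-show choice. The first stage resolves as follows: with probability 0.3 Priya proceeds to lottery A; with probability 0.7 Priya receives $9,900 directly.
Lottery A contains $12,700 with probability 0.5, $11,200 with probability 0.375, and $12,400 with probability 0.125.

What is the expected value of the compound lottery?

$10,560

EV(A) = 0.5 × 12700 + 0.375 × 11200 + 0.125 × 12400 = 6350 + 4200 + 1550 = 12100
Branch B: 9900 (certain)
Overall = 0.3 × 12100 + 0.7 × 9900 = 3630 + 6930 = 10560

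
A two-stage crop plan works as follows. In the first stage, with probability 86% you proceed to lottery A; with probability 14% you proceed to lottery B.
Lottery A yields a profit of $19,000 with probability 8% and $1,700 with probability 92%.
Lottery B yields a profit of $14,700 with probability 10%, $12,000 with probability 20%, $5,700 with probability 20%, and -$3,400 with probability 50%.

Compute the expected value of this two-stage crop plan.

EV(A) = 0.08 × 19000 + 0.92 × 1700 = 1520 + 1564 = 3084
EV(B) = 0.1 × 14700 + 0.2 × 12000 + 0.2 × 5700 + 0.5 × (-3400) = 1470 + 2400 + 1140 − 1700 = 3310
Overall = 0.86 × 3084 + 0.14 × 3310 = 2652.24 + 463.4 = 3115.64

$3,115.64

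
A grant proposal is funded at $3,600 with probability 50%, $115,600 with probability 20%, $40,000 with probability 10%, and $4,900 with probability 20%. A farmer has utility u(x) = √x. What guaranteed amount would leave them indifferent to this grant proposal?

$17,424

E[u] = 0.5·√3600 + 0.2·√115600 + 0.1·√40000 + 0.2·√4900 = 0.5·60 + 0.2·340 + 0.1·200 + 0.2·70 = 132
CE = (132)² = 17424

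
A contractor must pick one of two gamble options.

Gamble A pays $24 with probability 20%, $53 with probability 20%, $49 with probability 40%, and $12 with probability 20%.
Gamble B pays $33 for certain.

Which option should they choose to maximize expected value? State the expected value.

Gamble A = 0.2 × 24 + 0.2 × 53 + 0.4 × 49 + 0.2 × 12 = 4.8 + 10.6 + 19.6 + 2.4 = 37.4
Gamble B: 33 (certain)

Gamble A ($37.40)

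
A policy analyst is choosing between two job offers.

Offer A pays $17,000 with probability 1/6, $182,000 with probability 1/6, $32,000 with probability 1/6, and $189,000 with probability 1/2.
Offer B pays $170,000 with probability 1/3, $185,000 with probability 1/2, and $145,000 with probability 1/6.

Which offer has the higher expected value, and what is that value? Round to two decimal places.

Offer A = 1/6 × 17000 + 1/6 × 182000 + 1/6 × 32000 + 1/2 × 189000 = 2833.3333 + 30333.3333 + 5333.3333 + 94500 = 133000
Offer B = 1/3 × 170000 + 1/2 × 185000 + 1/6 × 145000 = 56666.6667 + 92500 + 24166.6667 = 173333.3333

Offer B ($173,333.33)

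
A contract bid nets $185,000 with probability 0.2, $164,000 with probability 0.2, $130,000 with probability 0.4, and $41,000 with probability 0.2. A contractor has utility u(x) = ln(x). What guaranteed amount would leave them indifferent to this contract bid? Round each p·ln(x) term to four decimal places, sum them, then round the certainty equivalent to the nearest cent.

E[u] = 0.2·ln(185000) + 0.2·ln(164000) + 0.4·ln(130000) + 0.2·ln(41000) = 2.4256 + 2.4015 + 4.7101 + 2.1243 = 11.6615
CE = e^11.6615 ≈ 116017.93

$116,017.93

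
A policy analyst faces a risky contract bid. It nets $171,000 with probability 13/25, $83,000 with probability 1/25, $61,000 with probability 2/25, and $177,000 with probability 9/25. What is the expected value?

EV = 13/25 × 171000 + 1/25 × 83000 + 2/25 × 61000 + 9/25 × 177000 = 88920 + 3320 + 4880 + 63720 = 160840

$160,840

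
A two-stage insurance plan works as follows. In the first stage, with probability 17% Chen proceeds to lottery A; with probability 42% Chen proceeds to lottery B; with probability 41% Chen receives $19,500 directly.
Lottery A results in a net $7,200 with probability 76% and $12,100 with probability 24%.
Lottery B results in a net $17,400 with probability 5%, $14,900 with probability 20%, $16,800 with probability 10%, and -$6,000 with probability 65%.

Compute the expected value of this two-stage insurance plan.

$10,103.52

EV(A) = 0.76 × 7200 + 0.24 × 12100 = 5472 + 2904 = 8376
EV(B) = 0.05 × 17400 + 0.2 × 14900 + 0.1 × 16800 + 0.65 × (-6000) = 870 + 2980 + 1680 − 3900 = 1630
Branch C: 19500 (certain)
Overall = 0.17 × 8376 + 0.42 × 1630 + 0.41 × 19500 = 1423.92 + 684.6 + 7995 = 10103.52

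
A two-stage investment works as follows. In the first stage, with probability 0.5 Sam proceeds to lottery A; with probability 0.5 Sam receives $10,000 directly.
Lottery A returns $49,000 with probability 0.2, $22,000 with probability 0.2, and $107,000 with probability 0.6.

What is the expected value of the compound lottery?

EV(A) = 0.2 × 49000 + 0.2 × 22000 + 0.6 × 107000 = 9800 + 4400 + 64200 = 78400
Branch B: 10000 (certain)
Overall = 0.5 × 78400 + 0.5 × 10000 = 39200 + 5000 = 44200

$44,200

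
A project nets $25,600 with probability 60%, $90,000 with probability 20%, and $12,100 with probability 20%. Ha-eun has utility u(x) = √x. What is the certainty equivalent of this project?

E[u] = 0.6·√25600 + 0.2·√90000 + 0.2·√12100 = 0.6·160 + 0.2·300 + 0.2·110 = 178
CE = (178)² = 31684

$31,684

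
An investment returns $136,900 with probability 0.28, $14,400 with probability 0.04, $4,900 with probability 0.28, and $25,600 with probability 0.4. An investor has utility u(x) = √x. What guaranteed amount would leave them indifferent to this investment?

$36,864

E[u] = 0.28·√136900 + 0.04·√14400 + 0.28·√4900 + 0.4·√25600 = 0.28·370 + 0.04·120 + 0.28·70 + 0.4·160 = 192
CE = (192)² = 36864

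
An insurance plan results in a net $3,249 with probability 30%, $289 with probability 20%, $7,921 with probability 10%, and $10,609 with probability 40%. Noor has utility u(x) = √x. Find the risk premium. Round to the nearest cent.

E[u] = 0.3·√3249 + 0.2·√289 + 0.1·√7921 + 0.4·√10609 = 0.3·57 + 0.2·17 + 0.1·89 + 0.4·103 = 70.6
CE = (70.6)² = 4984.36
Risk premium = EV − CE = 6068.2 − 4984.36 = 1083.84

$1,083.84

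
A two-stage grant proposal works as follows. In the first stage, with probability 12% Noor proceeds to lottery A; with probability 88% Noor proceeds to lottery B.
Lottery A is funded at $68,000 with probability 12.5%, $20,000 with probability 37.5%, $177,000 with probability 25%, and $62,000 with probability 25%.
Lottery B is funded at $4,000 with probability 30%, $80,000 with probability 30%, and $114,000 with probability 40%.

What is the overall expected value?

EV(A) = 0.125 × 68000 + 0.375 × 20000 + 0.25 × 177000 + 0.25 × 62000 = 8500 + 7500 + 44250 + 15500 = 75750
EV(B) = 0.3 × 4000 + 0.3 × 80000 + 0.4 × 114000 = 1200 + 24000 + 45600 = 70800
Overall = 0.12 × 75750 + 0.88 × 70800 = 9090 + 62304 = 71394

$71,394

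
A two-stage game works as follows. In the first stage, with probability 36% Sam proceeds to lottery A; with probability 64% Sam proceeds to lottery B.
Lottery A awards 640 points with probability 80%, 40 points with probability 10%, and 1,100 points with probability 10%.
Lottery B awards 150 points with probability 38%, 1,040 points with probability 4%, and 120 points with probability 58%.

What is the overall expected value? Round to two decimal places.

EV(A) = 0.8 × 640 + 0.1 × 40 + 0.1 × 1100 = 512 + 4 + 110 = 626
EV(B) = 0.38 × 150 + 0.04 × 1040 + 0.58 × 120 = 57 + 41.6 + 69.6 = 168.2
Overall = 0.36 × 626 + 0.64 × 168.2 = 225.36 + 107.648 = 333.008

333.01 points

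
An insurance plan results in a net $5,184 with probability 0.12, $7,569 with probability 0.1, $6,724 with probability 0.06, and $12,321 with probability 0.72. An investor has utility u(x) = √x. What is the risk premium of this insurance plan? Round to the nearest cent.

E[u] = 0.12·√5184 + 0.1·√7569 + 0.06·√6724 + 0.72·√12321 = 0.12·72 + 0.1·87 + 0.06·82 + 0.72·111 = 102.18
CE = (102.18)² = 10440.7524
Risk premium = EV − CE = 10653.54 − 10440.7524 = 212.7876

$212.79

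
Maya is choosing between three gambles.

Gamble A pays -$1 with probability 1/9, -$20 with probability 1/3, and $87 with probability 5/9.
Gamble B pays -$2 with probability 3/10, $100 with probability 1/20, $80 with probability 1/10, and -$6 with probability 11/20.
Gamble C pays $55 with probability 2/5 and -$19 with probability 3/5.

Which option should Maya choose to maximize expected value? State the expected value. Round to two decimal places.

Gamble A = 1/9 × (-1) + 1/3 × (-20) + 5/9 × 87 = -0.1111 − 6.6667 + 48.3333 = 41.5556
Gamble B = 3/10 × (-2) + 1/20 × 100 + 1/10 × 80 + 11/20 × (-6) = -0.6 + 5 + 8 − 3.3 = 9.1
Gamble C = 2/5 × 55 + 3/5 × (-19) = 22 − 11.4 = 10.6

Gamble A ($41.56)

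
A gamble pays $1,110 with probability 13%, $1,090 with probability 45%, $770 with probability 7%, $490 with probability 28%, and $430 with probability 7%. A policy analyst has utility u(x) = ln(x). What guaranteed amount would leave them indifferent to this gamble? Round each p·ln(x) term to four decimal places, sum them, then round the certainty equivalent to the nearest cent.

$798.71

E[u] = 0.13·ln(1110) + 0.45·ln(1090) + 0.07·ln(770) + 0.28·ln(490) + 0.07·ln(430) = 0.9116 + 3.1473 + 0.4652 + 1.7344 + 0.4245 = 6.6830
CE = e^6.6830 ≈ 798.71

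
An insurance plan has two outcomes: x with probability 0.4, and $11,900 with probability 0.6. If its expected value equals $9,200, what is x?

0.4·x + 0.6·11900 = 9200
0.4·x = 9200 − 7140 = 2060
x = 2060 / 0.4 = 5150

x = $5,150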